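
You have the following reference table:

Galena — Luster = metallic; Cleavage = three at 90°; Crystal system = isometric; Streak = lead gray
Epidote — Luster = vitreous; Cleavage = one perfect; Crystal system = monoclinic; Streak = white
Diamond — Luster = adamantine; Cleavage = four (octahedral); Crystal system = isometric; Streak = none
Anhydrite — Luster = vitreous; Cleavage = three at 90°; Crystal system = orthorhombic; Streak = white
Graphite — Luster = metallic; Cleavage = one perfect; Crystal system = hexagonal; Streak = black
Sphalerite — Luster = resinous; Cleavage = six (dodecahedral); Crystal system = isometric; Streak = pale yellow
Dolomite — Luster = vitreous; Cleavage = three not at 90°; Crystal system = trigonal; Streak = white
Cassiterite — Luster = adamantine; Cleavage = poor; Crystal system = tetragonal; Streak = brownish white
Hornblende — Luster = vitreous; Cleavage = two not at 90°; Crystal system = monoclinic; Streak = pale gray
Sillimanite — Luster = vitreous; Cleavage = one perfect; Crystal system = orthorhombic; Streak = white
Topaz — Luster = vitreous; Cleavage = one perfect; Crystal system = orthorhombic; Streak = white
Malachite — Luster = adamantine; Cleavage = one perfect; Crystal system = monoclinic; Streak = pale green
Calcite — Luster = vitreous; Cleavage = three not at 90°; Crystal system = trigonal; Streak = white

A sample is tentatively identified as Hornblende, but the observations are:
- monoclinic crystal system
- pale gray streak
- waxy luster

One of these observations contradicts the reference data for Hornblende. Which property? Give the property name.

Monoclinic crystal system: Hornblende has monoclinic system — agrees.
Pale gray streak: Hornblende has pale gray streak — agrees.
Waxy luster: Hornblende has vitreous luster — does not match.
Everything matches except the luster.

luster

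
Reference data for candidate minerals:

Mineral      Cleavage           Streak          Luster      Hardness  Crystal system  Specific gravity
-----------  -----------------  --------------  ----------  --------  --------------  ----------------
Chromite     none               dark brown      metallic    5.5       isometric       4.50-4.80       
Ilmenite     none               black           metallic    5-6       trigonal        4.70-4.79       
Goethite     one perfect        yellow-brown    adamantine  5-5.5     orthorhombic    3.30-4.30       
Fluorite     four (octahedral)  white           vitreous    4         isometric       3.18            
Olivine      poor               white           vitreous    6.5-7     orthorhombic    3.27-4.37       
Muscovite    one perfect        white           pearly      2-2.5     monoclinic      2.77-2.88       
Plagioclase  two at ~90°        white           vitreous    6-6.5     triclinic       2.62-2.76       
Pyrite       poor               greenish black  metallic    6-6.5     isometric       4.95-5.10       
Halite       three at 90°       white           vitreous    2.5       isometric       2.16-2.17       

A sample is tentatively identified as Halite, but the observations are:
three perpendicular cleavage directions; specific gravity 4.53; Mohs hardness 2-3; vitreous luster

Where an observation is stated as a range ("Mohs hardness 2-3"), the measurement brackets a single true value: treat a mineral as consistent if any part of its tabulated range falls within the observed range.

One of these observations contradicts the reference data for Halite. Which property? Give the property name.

specific gravity

Three perpendicular cleavage directions: Halite has cleavage three at 90° — within range.
Specific gravity 4.53: Halite has SG 2.16-2.17 — does not match.
Mohs hardness 2-3: Halite has hardness 2.5 — within range.
Vitreous luster: Halite has vitreous luster — within range.
The specific gravity is the one property that does not fit.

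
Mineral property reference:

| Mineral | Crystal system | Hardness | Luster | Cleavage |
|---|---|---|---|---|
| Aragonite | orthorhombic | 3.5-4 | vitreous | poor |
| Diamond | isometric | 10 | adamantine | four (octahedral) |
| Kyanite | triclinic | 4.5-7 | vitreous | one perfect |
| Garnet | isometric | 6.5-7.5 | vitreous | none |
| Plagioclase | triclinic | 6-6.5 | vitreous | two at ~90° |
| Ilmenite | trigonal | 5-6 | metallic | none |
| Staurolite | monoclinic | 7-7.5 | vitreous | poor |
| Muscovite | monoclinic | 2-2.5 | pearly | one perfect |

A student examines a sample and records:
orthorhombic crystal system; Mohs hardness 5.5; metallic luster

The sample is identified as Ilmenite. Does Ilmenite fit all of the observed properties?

Orthorhombic crystal system — Ilmenite has trigonal system; inconsistent.
Mohs hardness 5.5 — fits Ilmenite (hardness 5-6).
Metallic luster — fits Ilmenite (metallic luster).
Crystal system alone is enough to reject Ilmenite.

No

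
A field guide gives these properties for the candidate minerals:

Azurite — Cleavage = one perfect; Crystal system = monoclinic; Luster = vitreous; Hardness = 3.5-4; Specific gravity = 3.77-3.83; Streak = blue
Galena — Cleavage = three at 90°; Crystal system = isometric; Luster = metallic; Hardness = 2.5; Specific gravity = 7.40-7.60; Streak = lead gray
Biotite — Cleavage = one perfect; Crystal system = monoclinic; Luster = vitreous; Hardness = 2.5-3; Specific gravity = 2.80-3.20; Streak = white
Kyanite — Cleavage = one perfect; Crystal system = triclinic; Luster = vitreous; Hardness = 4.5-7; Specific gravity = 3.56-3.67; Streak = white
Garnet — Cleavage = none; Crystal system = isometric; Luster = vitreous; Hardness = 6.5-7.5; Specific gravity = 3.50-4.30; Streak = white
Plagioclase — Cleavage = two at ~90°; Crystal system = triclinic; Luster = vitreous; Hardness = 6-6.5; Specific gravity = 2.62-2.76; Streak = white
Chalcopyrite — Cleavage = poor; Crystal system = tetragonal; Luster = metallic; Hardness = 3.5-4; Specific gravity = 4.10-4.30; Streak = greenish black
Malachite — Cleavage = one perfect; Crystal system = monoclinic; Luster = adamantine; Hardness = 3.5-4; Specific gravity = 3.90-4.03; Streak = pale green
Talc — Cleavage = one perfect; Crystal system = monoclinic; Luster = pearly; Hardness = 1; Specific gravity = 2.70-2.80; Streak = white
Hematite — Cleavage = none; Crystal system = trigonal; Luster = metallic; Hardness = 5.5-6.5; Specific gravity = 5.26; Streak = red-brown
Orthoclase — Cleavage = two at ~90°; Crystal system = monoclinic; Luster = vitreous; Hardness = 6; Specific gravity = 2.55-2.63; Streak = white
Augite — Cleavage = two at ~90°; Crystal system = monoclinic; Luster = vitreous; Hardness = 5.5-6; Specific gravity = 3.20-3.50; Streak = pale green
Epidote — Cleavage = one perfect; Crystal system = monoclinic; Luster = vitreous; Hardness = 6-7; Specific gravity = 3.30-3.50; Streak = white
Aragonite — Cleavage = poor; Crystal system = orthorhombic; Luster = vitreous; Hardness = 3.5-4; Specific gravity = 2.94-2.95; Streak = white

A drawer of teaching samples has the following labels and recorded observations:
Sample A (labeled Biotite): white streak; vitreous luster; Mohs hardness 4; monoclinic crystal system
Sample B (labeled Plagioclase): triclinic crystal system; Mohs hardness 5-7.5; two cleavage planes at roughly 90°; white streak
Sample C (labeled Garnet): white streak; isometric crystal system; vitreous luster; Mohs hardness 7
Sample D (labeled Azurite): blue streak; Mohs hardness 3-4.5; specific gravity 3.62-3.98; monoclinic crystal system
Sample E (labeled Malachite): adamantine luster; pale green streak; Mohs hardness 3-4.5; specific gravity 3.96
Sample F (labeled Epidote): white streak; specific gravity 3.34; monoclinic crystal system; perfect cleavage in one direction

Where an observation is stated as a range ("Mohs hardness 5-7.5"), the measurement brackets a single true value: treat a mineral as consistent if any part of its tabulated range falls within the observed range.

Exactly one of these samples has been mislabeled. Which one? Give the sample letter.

Sample A: Biotite has hardness 2.5-3, but the record shows Mohs hardness 4 — this label is wrong.
Sample B: all recorded properties match Plagioclase.
Sample C: all recorded properties match Garnet.
Sample D: all recorded properties match Azurite.
Sample E: all recorded properties match Malachite.
Sample F: all recorded properties match Epidote.
The mislabeled specimen is A.

A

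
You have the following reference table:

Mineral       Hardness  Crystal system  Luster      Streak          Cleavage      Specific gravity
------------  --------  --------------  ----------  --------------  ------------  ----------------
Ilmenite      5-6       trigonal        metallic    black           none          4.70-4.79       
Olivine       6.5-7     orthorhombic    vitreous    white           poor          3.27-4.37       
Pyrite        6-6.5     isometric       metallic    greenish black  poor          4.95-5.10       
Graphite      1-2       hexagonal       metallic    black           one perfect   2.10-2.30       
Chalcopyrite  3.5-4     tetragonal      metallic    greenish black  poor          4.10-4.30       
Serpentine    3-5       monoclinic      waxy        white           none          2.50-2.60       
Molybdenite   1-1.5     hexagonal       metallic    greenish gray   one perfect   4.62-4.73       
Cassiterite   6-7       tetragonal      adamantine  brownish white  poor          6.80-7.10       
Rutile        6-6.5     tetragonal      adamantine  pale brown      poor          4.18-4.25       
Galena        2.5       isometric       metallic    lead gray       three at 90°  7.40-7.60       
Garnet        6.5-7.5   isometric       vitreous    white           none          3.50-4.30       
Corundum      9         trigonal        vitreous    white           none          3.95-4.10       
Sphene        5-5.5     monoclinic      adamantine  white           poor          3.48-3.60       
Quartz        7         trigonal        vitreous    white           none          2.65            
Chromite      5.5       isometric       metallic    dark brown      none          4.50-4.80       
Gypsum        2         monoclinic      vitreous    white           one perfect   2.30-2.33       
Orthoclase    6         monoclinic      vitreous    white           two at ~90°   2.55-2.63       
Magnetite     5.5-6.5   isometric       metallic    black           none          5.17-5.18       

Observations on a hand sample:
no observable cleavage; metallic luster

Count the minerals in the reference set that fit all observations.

No observable cleavage: leaves Ilmenite, Serpentine, Garnet, Corundum, Quartz, Chromite, Magnetite.
Metallic luster: leaves Ilmenite, Chromite, Magnetite.
Consistent with every observation: Chromite, Ilmenite, Magnetite.
That is 3 minerals.

3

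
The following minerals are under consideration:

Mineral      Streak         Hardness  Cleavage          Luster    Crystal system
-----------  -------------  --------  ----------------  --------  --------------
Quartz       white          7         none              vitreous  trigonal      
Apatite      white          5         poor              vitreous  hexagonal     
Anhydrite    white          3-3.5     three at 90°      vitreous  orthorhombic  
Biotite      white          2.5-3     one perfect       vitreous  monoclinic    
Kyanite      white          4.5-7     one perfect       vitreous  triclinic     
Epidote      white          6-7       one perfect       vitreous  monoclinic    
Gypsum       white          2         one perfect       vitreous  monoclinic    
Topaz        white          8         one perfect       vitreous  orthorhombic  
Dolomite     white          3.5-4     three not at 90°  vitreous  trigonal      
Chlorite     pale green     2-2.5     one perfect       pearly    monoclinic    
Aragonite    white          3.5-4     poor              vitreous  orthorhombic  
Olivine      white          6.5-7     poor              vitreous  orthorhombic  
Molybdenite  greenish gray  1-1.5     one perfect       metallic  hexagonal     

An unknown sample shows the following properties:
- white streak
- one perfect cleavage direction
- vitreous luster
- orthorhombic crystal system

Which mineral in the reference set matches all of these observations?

Topaz

White streak rules out Chlorite, Molybdenite.
One perfect cleavage direction — narrows the field to Biotite, Kyanite, Epidote, Gypsum, Topaz.
Vitreous luster — every remaining candidate is consistent.
Orthorhombic crystal system — only Topaz remains.
Only Topaz satisfies all observations.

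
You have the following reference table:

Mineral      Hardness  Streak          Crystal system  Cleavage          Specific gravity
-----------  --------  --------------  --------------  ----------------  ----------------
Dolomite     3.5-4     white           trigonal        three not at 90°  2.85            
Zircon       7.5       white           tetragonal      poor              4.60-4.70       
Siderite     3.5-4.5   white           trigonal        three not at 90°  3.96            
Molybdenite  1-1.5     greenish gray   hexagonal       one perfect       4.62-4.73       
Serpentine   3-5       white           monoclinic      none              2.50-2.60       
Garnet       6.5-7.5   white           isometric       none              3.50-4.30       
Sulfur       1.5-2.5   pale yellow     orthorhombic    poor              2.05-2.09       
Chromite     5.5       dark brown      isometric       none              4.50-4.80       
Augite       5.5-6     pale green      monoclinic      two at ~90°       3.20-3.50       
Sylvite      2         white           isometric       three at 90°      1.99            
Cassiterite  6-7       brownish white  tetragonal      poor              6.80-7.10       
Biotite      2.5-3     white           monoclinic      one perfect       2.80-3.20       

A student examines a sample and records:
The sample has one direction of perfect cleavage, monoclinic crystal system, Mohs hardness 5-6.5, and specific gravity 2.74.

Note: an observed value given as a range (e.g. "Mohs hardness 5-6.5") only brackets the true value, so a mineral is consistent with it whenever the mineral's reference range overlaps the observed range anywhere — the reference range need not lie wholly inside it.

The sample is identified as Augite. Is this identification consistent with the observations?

One direction of perfect cleavage — Augite has cleavage two at ~90°; inconsistent.
Monoclinic crystal system — fits Augite (monoclinic system).
Mohs hardness 5-6.5 — fits Augite (hardness 5.5-6).
Specific gravity 2.74 — Augite has SG 3.20-3.50; inconsistent.
2 of the observed properties are inconsistent with Augite.

No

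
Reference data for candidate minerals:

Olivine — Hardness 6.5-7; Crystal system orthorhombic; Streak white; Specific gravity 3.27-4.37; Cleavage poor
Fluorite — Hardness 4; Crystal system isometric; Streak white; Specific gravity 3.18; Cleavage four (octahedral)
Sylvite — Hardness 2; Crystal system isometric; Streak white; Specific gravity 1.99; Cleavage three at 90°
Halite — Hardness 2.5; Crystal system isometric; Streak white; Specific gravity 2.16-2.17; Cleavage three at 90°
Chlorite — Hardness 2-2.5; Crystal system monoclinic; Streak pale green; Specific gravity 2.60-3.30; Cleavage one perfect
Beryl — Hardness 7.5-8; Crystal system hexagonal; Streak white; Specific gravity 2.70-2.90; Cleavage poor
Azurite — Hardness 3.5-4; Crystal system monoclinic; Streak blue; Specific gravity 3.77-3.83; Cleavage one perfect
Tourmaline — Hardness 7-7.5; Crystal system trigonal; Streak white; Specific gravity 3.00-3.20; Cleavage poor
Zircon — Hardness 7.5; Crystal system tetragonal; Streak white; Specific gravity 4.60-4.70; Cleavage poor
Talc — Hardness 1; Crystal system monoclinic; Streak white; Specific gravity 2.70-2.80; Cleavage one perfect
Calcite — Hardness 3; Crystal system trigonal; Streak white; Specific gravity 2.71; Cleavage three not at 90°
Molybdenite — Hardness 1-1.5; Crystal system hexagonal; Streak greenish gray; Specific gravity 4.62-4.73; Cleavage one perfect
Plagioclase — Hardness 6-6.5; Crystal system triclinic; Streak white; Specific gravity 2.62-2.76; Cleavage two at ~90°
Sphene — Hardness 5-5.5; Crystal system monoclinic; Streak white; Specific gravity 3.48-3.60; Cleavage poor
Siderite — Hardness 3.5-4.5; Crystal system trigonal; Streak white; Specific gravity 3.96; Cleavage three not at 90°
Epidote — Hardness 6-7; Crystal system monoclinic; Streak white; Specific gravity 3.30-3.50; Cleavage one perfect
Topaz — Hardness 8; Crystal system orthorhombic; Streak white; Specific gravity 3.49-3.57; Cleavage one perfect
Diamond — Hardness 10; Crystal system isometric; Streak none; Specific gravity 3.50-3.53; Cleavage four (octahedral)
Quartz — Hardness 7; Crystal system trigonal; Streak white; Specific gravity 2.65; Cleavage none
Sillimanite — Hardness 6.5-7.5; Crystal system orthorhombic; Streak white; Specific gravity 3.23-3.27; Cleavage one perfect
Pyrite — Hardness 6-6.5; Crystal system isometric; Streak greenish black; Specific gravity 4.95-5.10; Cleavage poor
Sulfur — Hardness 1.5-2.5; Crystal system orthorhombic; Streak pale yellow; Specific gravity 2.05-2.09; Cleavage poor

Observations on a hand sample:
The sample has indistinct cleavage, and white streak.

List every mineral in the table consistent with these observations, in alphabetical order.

Indistinct cleavage: Olivine, Beryl, Tourmaline, Zircon, Sphene, Pyrite, Sulfur remain.
White streak eliminates Pyrite, Sulfur.
Consistent with every observation: Beryl, Olivine, Sphene, Tourmaline, Zircon.

Beryl, Olivine, Sphene, Tourmaline, Zircon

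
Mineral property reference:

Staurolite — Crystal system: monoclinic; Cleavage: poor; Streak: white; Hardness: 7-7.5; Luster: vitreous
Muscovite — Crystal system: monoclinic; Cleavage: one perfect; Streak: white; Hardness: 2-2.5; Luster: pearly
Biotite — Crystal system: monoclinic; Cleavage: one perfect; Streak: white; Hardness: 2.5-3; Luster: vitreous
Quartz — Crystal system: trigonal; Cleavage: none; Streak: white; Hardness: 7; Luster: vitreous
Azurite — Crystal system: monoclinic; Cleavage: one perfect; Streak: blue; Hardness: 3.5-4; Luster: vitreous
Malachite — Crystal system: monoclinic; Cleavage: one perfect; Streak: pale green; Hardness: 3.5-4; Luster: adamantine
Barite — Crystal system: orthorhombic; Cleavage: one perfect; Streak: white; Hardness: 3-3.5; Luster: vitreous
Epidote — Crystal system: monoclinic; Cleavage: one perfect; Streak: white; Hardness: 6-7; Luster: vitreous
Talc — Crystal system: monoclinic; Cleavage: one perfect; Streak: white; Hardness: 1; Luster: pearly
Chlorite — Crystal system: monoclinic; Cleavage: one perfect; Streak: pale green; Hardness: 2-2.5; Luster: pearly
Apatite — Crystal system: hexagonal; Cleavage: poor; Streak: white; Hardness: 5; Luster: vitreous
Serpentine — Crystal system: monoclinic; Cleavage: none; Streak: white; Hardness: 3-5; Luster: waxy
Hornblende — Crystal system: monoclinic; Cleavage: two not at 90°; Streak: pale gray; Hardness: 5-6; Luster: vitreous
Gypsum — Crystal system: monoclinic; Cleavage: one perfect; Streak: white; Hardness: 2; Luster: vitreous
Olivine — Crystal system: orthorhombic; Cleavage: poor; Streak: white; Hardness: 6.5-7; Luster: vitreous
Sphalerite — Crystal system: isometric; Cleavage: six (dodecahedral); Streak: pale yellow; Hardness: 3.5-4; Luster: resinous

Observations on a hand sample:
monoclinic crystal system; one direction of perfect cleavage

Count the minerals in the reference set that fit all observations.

8

Monoclinic crystal system is inconsistent with Quartz, Barite, Apatite, Olivine, Sphalerite.
One direction of perfect cleavage rules out Staurolite, Serpentine, Hornblende.
Remaining candidates: Azurite, Biotite, Chlorite, Epidote, Gypsum, Malachite, Muscovite, Talc.
That is 8 minerals.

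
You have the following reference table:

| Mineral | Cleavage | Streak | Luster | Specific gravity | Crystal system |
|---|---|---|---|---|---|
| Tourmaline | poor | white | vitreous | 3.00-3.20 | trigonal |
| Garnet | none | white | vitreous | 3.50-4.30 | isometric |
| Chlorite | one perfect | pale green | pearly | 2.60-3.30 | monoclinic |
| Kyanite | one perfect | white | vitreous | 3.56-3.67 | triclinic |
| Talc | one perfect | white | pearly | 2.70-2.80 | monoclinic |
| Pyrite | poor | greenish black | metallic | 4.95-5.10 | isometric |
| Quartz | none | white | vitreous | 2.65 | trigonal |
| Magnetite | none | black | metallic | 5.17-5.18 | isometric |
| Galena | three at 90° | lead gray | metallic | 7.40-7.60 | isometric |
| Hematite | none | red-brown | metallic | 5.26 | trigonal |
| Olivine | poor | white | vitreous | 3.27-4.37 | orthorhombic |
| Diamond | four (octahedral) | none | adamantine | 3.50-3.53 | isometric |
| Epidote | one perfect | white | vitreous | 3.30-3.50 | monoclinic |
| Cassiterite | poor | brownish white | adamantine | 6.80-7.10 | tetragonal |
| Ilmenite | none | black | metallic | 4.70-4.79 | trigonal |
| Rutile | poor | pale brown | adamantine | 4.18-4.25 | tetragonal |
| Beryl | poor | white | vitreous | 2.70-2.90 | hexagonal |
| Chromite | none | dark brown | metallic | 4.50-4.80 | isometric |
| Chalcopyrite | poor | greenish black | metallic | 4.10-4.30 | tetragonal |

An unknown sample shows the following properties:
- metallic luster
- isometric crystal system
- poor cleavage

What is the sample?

Metallic luster — leaves Pyrite, Magnetite, Galena, Hematite, Ilmenite, Chromite, Chalcopyrite.
Isometric crystal system excludes Hematite, Ilmenite, Chalcopyrite.
Poor cleavage — Pyrite remains.
Only Pyrite satisfies all observations.

Pyrite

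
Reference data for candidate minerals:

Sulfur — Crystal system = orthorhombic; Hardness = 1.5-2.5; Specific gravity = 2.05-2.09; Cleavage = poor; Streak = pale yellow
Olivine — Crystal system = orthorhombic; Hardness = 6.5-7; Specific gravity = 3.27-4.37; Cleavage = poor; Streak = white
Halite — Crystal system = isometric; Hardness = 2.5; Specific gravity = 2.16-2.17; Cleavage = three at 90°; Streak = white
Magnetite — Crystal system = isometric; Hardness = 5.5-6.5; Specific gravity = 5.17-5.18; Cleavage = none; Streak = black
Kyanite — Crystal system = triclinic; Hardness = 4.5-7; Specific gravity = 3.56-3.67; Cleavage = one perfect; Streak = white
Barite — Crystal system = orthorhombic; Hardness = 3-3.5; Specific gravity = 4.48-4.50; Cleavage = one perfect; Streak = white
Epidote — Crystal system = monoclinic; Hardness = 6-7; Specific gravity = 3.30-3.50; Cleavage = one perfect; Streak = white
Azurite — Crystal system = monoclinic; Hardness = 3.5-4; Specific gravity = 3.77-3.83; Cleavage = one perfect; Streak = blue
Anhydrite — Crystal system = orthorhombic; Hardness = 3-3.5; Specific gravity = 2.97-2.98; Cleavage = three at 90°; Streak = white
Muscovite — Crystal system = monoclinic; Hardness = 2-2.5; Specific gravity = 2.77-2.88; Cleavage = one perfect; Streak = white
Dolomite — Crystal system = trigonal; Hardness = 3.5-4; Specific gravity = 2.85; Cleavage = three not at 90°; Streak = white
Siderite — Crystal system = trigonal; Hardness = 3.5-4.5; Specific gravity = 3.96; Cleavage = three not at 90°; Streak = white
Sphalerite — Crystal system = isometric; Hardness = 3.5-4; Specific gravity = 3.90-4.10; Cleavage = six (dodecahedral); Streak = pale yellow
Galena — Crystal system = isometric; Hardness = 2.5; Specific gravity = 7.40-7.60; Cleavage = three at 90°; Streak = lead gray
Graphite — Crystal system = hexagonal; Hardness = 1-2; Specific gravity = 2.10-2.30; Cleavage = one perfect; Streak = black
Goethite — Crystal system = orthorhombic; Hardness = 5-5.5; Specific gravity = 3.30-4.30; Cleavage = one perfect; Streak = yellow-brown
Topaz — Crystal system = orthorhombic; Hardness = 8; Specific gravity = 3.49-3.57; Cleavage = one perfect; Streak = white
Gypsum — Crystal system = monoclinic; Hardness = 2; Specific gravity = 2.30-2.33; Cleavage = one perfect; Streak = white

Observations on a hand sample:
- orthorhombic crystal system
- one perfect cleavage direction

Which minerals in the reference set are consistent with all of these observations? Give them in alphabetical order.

Barite, Goethite, Topaz

Orthorhombic crystal system — leaves Sulfur, Olivine, Barite, Anhydrite, Goethite, Topaz.
One perfect cleavage direction rules out Sulfur, Olivine, Anhydrite.
Consistent with every observation: Barite, Goethite, Topaz.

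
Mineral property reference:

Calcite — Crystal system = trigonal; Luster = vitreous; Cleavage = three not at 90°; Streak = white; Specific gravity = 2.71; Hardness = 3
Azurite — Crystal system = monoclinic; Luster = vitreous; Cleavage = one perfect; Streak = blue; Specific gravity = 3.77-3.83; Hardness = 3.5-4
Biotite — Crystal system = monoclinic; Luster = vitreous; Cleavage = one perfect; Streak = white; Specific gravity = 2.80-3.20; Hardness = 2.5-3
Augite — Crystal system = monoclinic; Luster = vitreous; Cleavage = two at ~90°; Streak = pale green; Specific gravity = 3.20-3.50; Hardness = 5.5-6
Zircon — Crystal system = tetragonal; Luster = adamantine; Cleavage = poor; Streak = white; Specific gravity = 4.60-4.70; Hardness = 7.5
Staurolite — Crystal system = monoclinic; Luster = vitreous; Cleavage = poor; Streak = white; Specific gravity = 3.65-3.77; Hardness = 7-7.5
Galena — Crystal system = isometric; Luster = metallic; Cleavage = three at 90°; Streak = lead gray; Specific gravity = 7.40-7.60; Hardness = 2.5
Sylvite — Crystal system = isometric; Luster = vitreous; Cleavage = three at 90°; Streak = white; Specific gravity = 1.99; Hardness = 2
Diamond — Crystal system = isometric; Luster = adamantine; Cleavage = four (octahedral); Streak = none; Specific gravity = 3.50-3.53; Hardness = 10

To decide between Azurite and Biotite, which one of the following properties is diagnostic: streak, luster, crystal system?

Streak: Azurite blue, Biotite white — these differ.
Luster: both vitreous — identical.
Crystal system: both monoclinic — identical.
Streak is the diagnostic property here.

streak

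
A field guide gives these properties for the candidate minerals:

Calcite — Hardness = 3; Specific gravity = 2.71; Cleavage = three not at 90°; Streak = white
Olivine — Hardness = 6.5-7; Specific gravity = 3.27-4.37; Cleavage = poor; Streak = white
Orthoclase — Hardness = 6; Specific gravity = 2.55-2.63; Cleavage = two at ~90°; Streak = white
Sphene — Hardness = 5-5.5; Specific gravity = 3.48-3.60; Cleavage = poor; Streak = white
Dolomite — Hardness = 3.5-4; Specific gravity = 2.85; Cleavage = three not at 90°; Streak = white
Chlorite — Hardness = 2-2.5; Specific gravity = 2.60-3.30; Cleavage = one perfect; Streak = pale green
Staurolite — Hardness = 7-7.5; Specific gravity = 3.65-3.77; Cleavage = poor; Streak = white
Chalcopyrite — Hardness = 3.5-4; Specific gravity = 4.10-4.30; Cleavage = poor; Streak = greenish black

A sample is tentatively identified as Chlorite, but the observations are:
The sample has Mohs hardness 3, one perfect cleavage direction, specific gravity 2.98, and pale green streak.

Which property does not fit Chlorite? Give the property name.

hardness

Mohs hardness 3: Chlorite has hardness 2-2.5 — does not match.
One perfect cleavage direction: Chlorite has cleavage one perfect — agrees.
Specific gravity 2.98: Chlorite has SG 2.60-3.30 — agrees.
Pale green streak: Chlorite has pale green streak — agrees.
Only the hardness is inconsistent.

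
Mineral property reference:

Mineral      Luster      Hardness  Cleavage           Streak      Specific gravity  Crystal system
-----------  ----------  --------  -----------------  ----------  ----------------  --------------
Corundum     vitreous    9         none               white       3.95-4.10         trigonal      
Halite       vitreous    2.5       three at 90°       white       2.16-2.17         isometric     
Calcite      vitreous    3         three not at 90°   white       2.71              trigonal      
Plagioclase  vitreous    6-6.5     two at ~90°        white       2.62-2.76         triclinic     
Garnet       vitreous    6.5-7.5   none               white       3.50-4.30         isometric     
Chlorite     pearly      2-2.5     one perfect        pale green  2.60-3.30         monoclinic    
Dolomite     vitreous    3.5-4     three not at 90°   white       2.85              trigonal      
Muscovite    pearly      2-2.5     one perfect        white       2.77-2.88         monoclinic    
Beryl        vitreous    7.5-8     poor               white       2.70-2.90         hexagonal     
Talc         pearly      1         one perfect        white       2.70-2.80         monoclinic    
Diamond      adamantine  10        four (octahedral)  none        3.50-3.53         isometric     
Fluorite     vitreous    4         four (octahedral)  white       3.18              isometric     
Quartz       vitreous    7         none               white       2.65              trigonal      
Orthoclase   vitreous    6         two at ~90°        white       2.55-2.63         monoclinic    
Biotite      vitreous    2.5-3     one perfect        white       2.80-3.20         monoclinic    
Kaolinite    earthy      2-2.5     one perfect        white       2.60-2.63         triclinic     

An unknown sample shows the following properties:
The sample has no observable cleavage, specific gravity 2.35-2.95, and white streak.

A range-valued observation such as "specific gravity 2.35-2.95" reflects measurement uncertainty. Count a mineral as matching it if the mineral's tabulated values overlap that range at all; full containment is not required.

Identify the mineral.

No observable cleavage: leaves Corundum, Garnet, Quartz.
Specific gravity 2.35-2.95: narrows the field to Quartz.
White streak: every remaining candidate is consistent.
The only mineral consistent with every observation is Quartz.

Quartz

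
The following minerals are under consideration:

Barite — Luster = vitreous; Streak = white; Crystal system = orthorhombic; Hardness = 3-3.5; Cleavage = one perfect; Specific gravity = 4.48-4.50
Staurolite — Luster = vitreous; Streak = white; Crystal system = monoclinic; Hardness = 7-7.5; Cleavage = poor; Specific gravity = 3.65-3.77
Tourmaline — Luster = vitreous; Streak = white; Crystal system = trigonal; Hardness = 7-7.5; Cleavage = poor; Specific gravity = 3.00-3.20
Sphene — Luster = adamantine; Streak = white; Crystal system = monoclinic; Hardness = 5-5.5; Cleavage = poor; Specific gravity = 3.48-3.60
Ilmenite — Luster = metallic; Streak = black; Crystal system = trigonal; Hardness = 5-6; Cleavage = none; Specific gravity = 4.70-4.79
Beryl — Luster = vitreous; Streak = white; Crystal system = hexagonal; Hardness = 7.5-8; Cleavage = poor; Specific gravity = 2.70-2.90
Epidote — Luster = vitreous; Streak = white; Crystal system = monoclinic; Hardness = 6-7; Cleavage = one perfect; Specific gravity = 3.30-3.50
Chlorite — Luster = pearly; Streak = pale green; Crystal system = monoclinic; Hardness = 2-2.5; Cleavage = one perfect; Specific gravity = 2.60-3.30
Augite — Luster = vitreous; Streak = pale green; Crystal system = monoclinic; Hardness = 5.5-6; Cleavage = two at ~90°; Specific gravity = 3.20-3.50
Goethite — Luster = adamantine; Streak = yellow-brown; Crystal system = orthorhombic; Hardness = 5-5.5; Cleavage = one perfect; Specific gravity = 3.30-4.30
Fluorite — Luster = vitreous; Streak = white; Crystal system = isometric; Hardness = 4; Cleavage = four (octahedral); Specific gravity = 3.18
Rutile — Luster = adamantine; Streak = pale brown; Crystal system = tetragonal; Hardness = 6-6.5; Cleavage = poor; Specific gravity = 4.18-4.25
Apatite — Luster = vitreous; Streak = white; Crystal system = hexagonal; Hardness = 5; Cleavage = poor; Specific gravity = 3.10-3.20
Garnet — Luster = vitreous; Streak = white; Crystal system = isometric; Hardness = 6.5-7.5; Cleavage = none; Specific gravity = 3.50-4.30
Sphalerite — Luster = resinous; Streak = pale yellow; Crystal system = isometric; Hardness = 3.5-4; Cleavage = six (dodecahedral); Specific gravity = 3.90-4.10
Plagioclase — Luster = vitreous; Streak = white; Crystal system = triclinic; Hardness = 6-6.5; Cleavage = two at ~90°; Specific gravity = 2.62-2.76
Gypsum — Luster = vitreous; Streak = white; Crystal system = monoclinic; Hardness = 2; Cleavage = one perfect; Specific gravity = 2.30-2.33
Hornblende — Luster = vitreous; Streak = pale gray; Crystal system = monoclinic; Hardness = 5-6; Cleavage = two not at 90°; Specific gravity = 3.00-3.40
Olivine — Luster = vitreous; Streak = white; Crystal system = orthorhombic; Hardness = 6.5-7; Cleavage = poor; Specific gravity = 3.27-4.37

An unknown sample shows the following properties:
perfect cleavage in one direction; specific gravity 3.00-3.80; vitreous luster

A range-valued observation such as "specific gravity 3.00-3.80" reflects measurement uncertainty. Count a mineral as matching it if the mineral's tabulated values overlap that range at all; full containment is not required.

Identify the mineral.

Perfect cleavage in one direction — narrows the field to Barite, Epidote, Chlorite, Goethite, Gypsum.
Specific gravity 3.00-3.80 rules out Barite, Gypsum.
Vitreous luster — narrows the field to Epidote.
Only Epidote satisfies all observations.

Epidote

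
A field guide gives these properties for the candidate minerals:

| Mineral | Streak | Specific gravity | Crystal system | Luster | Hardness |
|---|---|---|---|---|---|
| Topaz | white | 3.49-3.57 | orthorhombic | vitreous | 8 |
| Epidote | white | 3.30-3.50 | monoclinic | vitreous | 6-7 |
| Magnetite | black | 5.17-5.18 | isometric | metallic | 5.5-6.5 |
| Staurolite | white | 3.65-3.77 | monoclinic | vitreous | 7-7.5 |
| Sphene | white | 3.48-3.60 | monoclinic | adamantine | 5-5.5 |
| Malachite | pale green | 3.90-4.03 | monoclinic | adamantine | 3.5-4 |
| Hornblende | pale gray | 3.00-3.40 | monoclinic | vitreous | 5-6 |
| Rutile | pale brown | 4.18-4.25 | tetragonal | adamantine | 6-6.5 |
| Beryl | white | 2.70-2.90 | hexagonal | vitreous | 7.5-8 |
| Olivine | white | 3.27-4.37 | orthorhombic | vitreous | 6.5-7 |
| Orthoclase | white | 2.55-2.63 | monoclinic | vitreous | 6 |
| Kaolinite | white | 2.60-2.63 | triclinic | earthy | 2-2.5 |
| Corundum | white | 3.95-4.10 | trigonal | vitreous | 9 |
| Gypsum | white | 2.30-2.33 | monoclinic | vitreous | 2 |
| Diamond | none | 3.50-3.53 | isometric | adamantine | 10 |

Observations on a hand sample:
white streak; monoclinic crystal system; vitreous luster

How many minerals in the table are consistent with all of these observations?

4

White streak excludes Magnetite, Malachite, Hornblende, Rutile, Diamond.
Monoclinic crystal system is inconsistent with Topaz, Beryl, Olivine, Kaolinite, Corundum.
Vitreous luster excludes Sphene.
Consistent with every observation: Epidote, Gypsum, Orthoclase, Staurolite.
That is 4 minerals.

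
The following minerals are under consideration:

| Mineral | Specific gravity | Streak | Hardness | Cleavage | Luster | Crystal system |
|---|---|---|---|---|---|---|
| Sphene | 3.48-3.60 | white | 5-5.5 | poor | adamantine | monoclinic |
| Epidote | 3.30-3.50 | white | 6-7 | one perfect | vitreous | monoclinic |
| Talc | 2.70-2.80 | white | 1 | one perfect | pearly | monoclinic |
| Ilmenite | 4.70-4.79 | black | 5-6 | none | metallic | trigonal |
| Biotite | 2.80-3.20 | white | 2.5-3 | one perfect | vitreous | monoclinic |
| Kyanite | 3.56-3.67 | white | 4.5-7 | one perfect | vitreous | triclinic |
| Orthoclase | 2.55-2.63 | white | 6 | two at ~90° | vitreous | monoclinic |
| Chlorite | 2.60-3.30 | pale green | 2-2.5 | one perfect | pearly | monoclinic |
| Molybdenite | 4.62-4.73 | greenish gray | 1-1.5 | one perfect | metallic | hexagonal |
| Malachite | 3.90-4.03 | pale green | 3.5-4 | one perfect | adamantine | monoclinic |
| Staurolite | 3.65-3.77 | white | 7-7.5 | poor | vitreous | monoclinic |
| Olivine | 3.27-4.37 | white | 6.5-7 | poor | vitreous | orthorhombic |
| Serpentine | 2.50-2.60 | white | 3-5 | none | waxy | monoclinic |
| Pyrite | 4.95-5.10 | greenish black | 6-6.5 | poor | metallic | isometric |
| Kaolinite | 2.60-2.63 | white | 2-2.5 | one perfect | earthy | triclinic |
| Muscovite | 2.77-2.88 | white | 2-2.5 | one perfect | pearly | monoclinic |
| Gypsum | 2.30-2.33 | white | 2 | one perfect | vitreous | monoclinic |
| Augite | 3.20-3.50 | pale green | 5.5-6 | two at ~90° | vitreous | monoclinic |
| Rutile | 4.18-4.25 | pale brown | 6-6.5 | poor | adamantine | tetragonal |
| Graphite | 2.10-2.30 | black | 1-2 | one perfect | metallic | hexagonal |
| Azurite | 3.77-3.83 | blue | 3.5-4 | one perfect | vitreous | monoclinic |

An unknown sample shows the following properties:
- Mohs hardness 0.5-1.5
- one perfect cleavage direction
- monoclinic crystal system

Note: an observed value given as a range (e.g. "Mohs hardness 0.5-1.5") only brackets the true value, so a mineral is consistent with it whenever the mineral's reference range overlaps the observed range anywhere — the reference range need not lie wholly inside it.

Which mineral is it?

Talc

Mohs hardness 0.5-1.5: leaves Talc, Molybdenite, Graphite.
One perfect cleavage direction: no further eliminations.
Monoclinic crystal system: narrows the field to Talc.
The only mineral consistent with every observation is Talc.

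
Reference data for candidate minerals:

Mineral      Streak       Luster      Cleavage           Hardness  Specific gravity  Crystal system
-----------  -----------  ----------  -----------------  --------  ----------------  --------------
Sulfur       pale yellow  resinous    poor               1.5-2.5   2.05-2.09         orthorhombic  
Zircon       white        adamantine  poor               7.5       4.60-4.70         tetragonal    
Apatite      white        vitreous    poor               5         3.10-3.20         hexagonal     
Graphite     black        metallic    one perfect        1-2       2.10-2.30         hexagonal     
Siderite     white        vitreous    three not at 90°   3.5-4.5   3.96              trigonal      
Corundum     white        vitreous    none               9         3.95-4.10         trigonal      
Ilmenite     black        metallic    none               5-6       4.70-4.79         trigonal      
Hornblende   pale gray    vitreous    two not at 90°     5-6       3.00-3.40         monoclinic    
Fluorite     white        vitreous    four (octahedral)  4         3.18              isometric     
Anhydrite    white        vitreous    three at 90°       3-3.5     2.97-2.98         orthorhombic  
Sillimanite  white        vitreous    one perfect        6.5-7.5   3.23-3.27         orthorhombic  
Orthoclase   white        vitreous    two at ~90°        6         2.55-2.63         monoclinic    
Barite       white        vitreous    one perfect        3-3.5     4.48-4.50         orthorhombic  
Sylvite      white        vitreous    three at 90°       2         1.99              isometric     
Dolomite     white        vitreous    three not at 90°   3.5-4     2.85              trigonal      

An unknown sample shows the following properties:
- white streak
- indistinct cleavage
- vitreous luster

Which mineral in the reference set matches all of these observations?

White streak is inconsistent with Sulfur, Graphite, Ilmenite, Hornblende.
Indistinct cleavage: Zircon, Apatite remain.
Vitreous luster eliminates Zircon.
Only Apatite satisfies all observations.

Apatite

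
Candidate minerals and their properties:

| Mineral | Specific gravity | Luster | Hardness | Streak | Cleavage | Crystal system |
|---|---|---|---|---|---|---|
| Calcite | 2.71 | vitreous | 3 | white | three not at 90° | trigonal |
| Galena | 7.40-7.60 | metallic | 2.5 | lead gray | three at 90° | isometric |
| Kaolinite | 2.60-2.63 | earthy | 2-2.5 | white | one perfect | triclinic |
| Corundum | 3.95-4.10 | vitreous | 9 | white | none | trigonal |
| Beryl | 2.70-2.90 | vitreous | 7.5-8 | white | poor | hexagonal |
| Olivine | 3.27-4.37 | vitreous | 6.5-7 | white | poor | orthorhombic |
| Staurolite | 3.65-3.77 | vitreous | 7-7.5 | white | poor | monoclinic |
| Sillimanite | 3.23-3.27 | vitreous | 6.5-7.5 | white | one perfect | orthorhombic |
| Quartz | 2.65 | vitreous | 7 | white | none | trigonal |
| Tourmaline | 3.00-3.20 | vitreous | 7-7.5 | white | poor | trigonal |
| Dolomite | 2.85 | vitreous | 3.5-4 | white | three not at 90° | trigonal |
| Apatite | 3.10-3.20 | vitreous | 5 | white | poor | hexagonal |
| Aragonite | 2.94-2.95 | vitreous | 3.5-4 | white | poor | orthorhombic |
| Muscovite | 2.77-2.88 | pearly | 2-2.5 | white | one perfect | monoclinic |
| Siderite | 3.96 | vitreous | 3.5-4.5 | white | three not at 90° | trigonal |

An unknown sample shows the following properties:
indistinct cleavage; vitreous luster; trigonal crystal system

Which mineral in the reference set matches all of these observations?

Tourmaline

Indistinct cleavage — only Beryl, Olivine, Staurolite, Tourmaline, Apatite, Aragonite remain.
Vitreous luster — all remaining candidates fit.
Trigonal crystal system — only Tourmaline remains.
The only mineral consistent with every observation is Tourmaline.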